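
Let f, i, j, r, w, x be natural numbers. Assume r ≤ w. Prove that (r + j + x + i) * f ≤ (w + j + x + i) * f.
r ≤ w, therefore r + j ≤ w + j. Then r + j + x ≤ w + j + x. Then r + j + x + i ≤ w + j + x + i. Then (r + j + x + i) * f ≤ (w + j + x + i) * f.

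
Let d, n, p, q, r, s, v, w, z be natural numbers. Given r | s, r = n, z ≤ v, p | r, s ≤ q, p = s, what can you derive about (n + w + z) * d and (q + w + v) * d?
(n + w + z) * d ≤ (q + w + v) * d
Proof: Since p = s and p | r, s | r. Since r | s, s = r. r = n, so s = n. s ≤ q, so n ≤ q. Then n + w ≤ q + w. Since z ≤ v, n + w + z ≤ q + w + v. Then (n + w + z) * d ≤ (q + w + v) * d.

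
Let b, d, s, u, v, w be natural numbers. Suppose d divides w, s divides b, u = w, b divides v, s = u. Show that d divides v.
s = u and u = w, thus s = w. Because s divides b, w divides b. d divides w, so d divides b. Since b divides v, d divides v.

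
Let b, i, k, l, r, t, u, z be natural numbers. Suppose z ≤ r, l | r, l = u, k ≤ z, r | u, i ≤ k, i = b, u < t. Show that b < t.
Because i = b and i ≤ k, b ≤ k. l = u and l | r, so u | r. r | u, so r = u. k ≤ z and z ≤ r, hence k ≤ r. Because r = u, k ≤ u. u < t, so k < t. Since b ≤ k, b < t.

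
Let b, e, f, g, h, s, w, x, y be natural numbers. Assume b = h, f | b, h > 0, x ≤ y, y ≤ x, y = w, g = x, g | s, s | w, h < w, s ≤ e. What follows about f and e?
f < e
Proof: b = h and f | b, hence f | h. h > 0, so f ≤ h. x ≤ y and y ≤ x, so x = y. y = w, so x = w. g = x and g | s, therefore x | s. Since x = w, w | s. s | w, so w = s. h < w, so h < s. Since s ≤ e, h < e. f ≤ h, so f < e.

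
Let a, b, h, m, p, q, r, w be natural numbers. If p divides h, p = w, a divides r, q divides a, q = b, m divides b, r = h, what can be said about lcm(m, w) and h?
lcm(m, w) divides h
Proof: Because q = b and q divides a, b divides a. Since m divides b, m divides a. From r = h and a divides r, a divides h. Since m divides a, m divides h. Because p = w and p divides h, w divides h. Since m divides h, lcm(m, w) divides h.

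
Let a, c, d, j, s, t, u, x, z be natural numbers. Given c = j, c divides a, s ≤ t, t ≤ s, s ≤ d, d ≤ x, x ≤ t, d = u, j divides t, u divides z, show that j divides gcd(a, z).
c = j and c divides a, thus j divides a. Since s ≤ t and t ≤ s, s = t. Since s ≤ d, t ≤ d. d ≤ x and x ≤ t, hence d ≤ t. t ≤ d, so t = d. d = u, so t = u. Since j divides t, j divides u. u divides z, so j divides z. Because j divides a, j divides gcd(a, z).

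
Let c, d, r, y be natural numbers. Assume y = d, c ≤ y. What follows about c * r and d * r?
c * r ≤ d * r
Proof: y = d and c ≤ y, so c ≤ d. By multiplying by a non-negative, c * r ≤ d * r.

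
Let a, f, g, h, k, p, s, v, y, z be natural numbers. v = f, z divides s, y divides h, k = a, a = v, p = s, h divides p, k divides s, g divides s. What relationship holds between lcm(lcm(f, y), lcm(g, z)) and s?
lcm(lcm(f, y), lcm(g, z)) divides s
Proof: From k = a and a = v, k = v. v = f, so k = f. Since k divides s, f divides s. y divides h and h divides p, so y divides p. p = s, so y divides s. f divides s, so lcm(f, y) divides s. From g divides s and z divides s, lcm(g, z) divides s. lcm(f, y) divides s, so lcm(lcm(f, y), lcm(g, z)) divides s.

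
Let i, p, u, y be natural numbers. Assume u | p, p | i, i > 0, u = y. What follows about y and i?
y ≤ i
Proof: u = y and u | p, thus y | p. From p | i, y | i. i > 0, so y ≤ i.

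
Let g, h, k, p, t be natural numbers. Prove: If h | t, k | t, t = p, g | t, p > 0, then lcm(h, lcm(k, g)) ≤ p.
k | t and g | t, hence lcm(k, g) | t. Since h | t, lcm(h, lcm(k, g)) | t. t = p, so lcm(h, lcm(k, g)) | p. p > 0, so lcm(h, lcm(k, g)) ≤ p.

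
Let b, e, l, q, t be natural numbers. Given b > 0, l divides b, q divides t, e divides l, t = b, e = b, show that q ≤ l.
e = b and e divides l, hence b divides l. l divides b, so b = l. From t = b and q divides t, q divides b. b > 0, so q ≤ b. Since b = l, q ≤ l.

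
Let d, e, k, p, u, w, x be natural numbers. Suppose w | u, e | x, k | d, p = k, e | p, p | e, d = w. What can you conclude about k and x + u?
k | x + u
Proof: e | p and p | e, so e = p. p = k, so e = k. e | x, so k | x. Since d = w and k | d, k | w. Since w | u, k | u. k | x, so k | x + u.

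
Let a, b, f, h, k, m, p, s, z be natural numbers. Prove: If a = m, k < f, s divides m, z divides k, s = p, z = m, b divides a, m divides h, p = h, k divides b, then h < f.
s = p and p = h, so s = h. s divides m, so h divides m. Because m divides h, m = h. k divides b and b divides a, so k divides a. Since a = m, k divides m. Since z = m and z divides k, m divides k. k divides m, so k = m. k < f, so m < f. Since m = h, h < f.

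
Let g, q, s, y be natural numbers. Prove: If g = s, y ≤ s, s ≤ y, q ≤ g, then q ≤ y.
Because s ≤ y and y ≤ s, s = y. From g = s, g = y. Since q ≤ g, q ≤ y.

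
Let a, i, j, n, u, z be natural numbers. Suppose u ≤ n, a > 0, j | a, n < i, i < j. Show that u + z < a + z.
Because u ≤ n and n < i, u < i. From j | a and a > 0, j ≤ a. From i < j, i < a. Since u < i, u < a. Then u + z < a + z.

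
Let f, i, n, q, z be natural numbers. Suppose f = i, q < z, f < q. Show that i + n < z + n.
f = i and f < q, hence i < q. Since q < z, i < z. Then i + n < z + n.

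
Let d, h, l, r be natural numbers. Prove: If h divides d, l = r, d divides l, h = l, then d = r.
From h = l and h divides d, l divides d. Since d divides l, d = l. l = r, so d = r.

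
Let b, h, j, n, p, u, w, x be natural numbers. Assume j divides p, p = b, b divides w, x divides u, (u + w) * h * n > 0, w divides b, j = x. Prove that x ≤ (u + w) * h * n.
b divides w and w divides b, so b = w. p = b, so p = w. j = x and j divides p, therefore x divides p. p = w, so x divides w. x divides u, so x divides u + w. Then x divides (u + w) * h. Then x divides (u + w) * h * n. Since (u + w) * h * n > 0, x ≤ (u + w) * h * n.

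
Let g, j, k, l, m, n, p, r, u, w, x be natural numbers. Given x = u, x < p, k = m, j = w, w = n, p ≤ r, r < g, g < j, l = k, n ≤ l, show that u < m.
x = u and x < p, thus u < p. j = w and w = n, therefore j = n. p ≤ r and r < g, therefore p < g. From g < j, p < j. j = n, so p < n. l = k and n ≤ l, so n ≤ k. Since p < n, p < k. k = m, so p < m. From u < p, u < m.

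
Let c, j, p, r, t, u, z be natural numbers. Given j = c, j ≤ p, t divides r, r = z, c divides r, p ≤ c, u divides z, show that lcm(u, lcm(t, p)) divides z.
Because j = c and j ≤ p, c ≤ p. Since p ≤ c, c = p. c divides r, so p divides r. Since t divides r, lcm(t, p) divides r. r = z, so lcm(t, p) divides z. Since u divides z, lcm(u, lcm(t, p)) divides z.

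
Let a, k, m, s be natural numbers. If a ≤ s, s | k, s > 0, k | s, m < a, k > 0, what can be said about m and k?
m < k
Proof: s | k and k > 0, thus s ≤ k. k | s and s > 0, thus k ≤ s. Since s ≤ k, s = k. a ≤ s, so a ≤ k. Since m < a, m < k.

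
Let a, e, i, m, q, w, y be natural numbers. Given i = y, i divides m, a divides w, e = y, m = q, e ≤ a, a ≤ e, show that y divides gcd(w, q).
a ≤ e and e ≤ a, thus a = e. Since e = y, a = y. a divides w, so y divides w. Since m = q and i divides m, i divides q. Since i = y, y divides q. Since y divides w, y divides gcd(w, q).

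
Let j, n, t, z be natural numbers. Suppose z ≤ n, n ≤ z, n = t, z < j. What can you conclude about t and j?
t < j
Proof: Because z ≤ n and n ≤ z, z = n. Since n = t, z = t. Since z < j, t < j.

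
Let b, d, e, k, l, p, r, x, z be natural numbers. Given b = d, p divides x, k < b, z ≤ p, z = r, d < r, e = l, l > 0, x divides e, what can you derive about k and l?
k < l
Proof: Because b = d and k < b, k < d. Since d < r, k < r. Since z = r and z ≤ p, r ≤ p. Because k < r, k < p. e = l and x divides e, thus x divides l. Since p divides x, p divides l. Since l > 0, p ≤ l. k < p, so k < l.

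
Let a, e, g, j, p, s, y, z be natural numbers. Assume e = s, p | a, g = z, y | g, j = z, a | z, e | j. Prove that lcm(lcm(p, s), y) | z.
p | a and a | z, thus p | z. j = z and e | j, thus e | z. Since e = s, s | z. p | z, so lcm(p, s) | z. g = z and y | g, therefore y | z. From lcm(p, s) | z, lcm(lcm(p, s), y) | z.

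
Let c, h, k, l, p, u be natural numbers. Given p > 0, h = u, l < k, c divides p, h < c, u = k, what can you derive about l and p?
l < p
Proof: From h = u and u = k, h = k. Since h < c, k < c. c divides p and p > 0, therefore c ≤ p. Since k < c, k < p. Because l < k, l < p.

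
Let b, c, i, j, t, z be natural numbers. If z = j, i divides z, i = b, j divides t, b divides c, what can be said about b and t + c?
b divides t + c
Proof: Because z = j and i divides z, i divides j. Because j divides t, i divides t. Since i = b, b divides t. b divides c, so b divides t + c.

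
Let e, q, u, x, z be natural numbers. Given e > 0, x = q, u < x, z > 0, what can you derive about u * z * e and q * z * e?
u * z * e < q * z * e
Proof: Because x = q and u < x, u < q. Combined with z > 0, by multiplying by a positive, u * z < q * z. Combined with e > 0, by multiplying by a positive, u * z * e < q * z * e.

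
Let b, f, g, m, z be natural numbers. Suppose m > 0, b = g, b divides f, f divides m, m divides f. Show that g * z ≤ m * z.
Because f divides m and m divides f, f = m. Since b divides f, b divides m. b = g, so g divides m. m > 0, so g ≤ m. By multiplying by a non-negative, g * z ≤ m * z.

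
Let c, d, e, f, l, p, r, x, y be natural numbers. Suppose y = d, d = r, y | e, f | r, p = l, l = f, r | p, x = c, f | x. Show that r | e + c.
y = d and d = r, therefore y = r. Since y | e, r | e. p = l and l = f, therefore p = f. Since r | p, r | f. Since f | r, f = r. x = c and f | x, hence f | c. Because f = r, r | c. r | e, so r | e + c.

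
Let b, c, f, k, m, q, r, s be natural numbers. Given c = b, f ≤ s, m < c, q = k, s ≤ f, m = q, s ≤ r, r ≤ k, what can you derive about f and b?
f < b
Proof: s ≤ f and f ≤ s, thus s = f. s ≤ r and r ≤ k, hence s ≤ k. s = f, so f ≤ k. m = q and q = k, so m = k. m < c, so k < c. c = b, so k < b. Since f ≤ k, f < b.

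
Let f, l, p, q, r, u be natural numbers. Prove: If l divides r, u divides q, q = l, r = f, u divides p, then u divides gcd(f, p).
Because q = l and u divides q, u divides l. r = f and l divides r, thus l divides f. Because u divides l, u divides f. Because u divides p, u divides gcd(f, p).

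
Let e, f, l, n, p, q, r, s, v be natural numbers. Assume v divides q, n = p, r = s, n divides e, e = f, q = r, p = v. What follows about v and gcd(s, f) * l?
v divides gcd(s, f) * l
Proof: Since q = r and r = s, q = s. v divides q, so v divides s. n = p and n divides e, hence p divides e. p = v, so v divides e. Since e = f, v divides f. Because v divides s, v divides gcd(s, f). Then v divides gcd(s, f) * l.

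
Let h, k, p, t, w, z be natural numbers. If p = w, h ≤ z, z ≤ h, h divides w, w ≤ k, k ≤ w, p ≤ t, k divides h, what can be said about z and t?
z ≤ t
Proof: Since k ≤ w and w ≤ k, k = w. Since k divides h, w divides h. Since h divides w, w = h. h ≤ z and z ≤ h, hence h = z. w = h, so w = z. From p = w and p ≤ t, w ≤ t. w = z, so z ≤ t.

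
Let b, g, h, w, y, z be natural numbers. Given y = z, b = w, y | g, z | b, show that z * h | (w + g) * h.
b = w and z | b, so z | w. Since y = z and y | g, z | g. z | w, so z | w + g. Then z * h | (w + g) * h.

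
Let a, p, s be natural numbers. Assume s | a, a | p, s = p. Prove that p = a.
From s = p and s | a, p | a. Since a | p, p = a.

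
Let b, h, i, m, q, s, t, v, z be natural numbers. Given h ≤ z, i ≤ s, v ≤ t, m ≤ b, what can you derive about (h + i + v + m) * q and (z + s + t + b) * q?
(h + i + v + m) * q ≤ (z + s + t + b) * q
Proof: v ≤ t and m ≤ b, hence v + m ≤ t + b. i ≤ s, so i + v + m ≤ s + t + b. h ≤ z, so h + i + v + m ≤ z + s + t + b. By multiplying by a non-negative, (h + i + v + m) * q ≤ (z + s + t + b) * q.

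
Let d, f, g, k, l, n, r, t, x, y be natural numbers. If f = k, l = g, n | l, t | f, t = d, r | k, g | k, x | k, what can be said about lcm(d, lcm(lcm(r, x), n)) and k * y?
lcm(d, lcm(lcm(r, x), n)) | k * y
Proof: f = k and t | f, therefore t | k. From t = d, d | k. From r | k and x | k, lcm(r, x) | k. From l = g and n | l, n | g. g | k, so n | k. lcm(r, x) | k, so lcm(lcm(r, x), n) | k. d | k, so lcm(d, lcm(lcm(r, x), n)) | k. Then lcm(d, lcm(lcm(r, x), n)) | k * y.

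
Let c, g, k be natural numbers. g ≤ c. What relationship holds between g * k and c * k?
g * k ≤ c * k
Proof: g ≤ c. By multiplying by a non-negative, g * k ≤ c * k.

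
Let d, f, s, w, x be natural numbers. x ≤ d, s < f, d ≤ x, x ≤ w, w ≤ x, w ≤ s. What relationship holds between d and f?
d < f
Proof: w ≤ x and x ≤ w, hence w = x. x ≤ d and d ≤ x, so x = d. Since w = x, w = d. Because w ≤ s and s < f, w < f. Since w = d, d < f.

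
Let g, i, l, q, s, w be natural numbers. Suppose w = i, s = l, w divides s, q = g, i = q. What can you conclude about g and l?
g divides l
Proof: From s = l and w divides s, w divides l. w = i, so i divides l. From i = q, q divides l. q = g, so g divides l.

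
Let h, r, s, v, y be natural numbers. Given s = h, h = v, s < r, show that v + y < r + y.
s = h and h = v, so s = v. Since s < r, v < r. Then v + y < r + y.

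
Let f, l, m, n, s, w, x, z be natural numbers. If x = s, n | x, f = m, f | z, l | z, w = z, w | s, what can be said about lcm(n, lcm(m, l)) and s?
lcm(n, lcm(m, l)) | s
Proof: From x = s and n | x, n | s. From f = m and f | z, m | z. Since l | z, lcm(m, l) | z. Because w = z and w | s, z | s. lcm(m, l) | z, so lcm(m, l) | s. n | s, so lcm(n, lcm(m, l)) | s.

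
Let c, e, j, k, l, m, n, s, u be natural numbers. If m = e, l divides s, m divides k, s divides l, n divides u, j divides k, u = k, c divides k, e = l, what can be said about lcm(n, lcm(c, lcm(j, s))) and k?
lcm(n, lcm(c, lcm(j, s))) divides k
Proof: u = k and n divides u, thus n divides k. Because m = e and e = l, m = l. l divides s and s divides l, thus l = s. Because m = l, m = s. Since m divides k, s divides k. j divides k, so lcm(j, s) divides k. Since c divides k, lcm(c, lcm(j, s)) divides k. Since n divides k, lcm(n, lcm(c, lcm(j, s))) divides k.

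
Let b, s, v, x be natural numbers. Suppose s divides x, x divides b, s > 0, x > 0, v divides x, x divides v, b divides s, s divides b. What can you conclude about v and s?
v = s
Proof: v divides x and x divides v, therefore v = x. b divides s and s divides b, therefore b = s. x divides b, so x divides s. s > 0, so x ≤ s. s divides x and x > 0, thus s ≤ x. x ≤ s, so x = s. v = x, so v = s.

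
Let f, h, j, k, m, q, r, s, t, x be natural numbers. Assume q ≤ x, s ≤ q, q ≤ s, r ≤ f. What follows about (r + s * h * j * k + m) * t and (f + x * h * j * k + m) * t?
(r + s * h * j * k + m) * t ≤ (f + x * h * j * k + m) * t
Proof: q ≤ s and s ≤ q, so q = s. q ≤ x, so s ≤ x. By multiplying by a non-negative, s * h ≤ x * h. By multiplying by a non-negative, s * h * j ≤ x * h * j. By multiplying by a non-negative, s * h * j * k ≤ x * h * j * k. r ≤ f, so r + s * h * j * k ≤ f + x * h * j * k. Then r + s * h * j * k + m ≤ f + x * h * j * k + m. By multiplying by a non-negative, (r + s * h * j * k + m) * t ≤ (f + x * h * j * k + m) * t.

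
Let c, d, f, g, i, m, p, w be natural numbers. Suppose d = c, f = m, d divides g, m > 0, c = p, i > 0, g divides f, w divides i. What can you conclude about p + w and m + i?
p + w ≤ m + i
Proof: d = c and c = p, thus d = p. From d divides g and g divides f, d divides f. From f = m, d divides m. m > 0, so d ≤ m. d = p, so p ≤ m. From w divides i and i > 0, w ≤ i. Since p ≤ m, p + w ≤ m + i.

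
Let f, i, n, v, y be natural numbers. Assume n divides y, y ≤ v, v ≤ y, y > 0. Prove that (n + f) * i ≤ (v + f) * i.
y ≤ v and v ≤ y, therefore y = v. From n divides y and y > 0, n ≤ y. y = v, so n ≤ v. Then n + f ≤ v + f. By multiplying by a non-negative, (n + f) * i ≤ (v + f) * i.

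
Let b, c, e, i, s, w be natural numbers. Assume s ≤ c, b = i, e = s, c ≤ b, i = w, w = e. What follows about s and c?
s = c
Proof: w = e and e = s, so w = s. Since b = i and c ≤ b, c ≤ i. Since i = w, c ≤ w. w = s, so c ≤ s. s ≤ c, so s = c.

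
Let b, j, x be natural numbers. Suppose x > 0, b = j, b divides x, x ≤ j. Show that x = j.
b divides x and x > 0, so b ≤ x. From b = j, j ≤ x. From x ≤ j, x = j.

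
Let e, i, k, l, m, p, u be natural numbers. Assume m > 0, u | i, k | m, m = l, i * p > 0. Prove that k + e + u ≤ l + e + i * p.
k | m and m > 0, thus k ≤ m. Because m = l, k ≤ l. Then k + e ≤ l + e. u | i, therefore u | i * p. Since i * p > 0, u ≤ i * p. Because k + e ≤ l + e, k + e + u ≤ l + e + i * p.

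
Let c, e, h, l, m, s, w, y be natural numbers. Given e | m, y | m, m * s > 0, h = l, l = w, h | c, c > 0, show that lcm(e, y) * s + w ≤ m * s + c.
e | m and y | m, therefore lcm(e, y) | m. Then lcm(e, y) * s | m * s. m * s > 0, so lcm(e, y) * s ≤ m * s. h = l and l = w, thus h = w. h | c and c > 0, so h ≤ c. h = w, so w ≤ c. lcm(e, y) * s ≤ m * s, so lcm(e, y) * s + w ≤ m * s + c.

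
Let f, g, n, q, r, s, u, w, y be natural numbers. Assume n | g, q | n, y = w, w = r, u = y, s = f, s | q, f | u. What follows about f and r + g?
f | r + g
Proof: u = y and y = w, therefore u = w. Because f | u, f | w. w = r, so f | r. From s | q and q | n, s | n. s = f, so f | n. n | g, so f | g. Since f | r, f | r + g.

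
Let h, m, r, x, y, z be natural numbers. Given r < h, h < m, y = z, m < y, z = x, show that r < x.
Because y = z and z = x, y = x. Because r < h and h < m, r < m. Since m < y, r < y. y = x, so r < x.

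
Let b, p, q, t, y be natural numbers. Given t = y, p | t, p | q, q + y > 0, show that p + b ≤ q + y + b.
From t = y and p | t, p | y. From p | q, p | q + y. Since q + y > 0, p ≤ q + y. Then p + b ≤ q + y + b.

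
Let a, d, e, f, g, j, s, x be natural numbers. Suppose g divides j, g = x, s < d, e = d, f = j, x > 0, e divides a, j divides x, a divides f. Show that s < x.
g = x and g divides j, so x divides j. j divides x, so j = x. From e = d and e divides a, d divides a. From f = j and a divides f, a divides j. d divides a, so d divides j. Since j = x, d divides x. x > 0, so d ≤ x. s < d, so s < x.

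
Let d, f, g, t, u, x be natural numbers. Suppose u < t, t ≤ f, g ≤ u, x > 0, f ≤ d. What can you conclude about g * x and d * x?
g * x < d * x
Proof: u < t and t ≤ f, therefore u < f. g ≤ u, so g < f. f ≤ d, so g < d. Since x > 0, g * x < d * x.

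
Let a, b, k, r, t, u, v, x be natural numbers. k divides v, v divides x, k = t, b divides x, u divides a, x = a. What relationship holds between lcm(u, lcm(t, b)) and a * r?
lcm(u, lcm(t, b)) divides a * r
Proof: Since k divides v and v divides x, k divides x. Since k = t, t divides x. Since b divides x, lcm(t, b) divides x. x = a, so lcm(t, b) divides a. Since u divides a, lcm(u, lcm(t, b)) divides a. Then lcm(u, lcm(t, b)) divides a * r.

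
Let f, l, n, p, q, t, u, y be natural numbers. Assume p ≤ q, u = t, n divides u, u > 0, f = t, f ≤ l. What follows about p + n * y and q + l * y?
p + n * y ≤ q + l * y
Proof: Since n divides u and u > 0, n ≤ u. Since u = t, n ≤ t. Since f = t and f ≤ l, t ≤ l. Since n ≤ t, n ≤ l. By multiplying by a non-negative, n * y ≤ l * y. Since p ≤ q, p + n * y ≤ q + l * y.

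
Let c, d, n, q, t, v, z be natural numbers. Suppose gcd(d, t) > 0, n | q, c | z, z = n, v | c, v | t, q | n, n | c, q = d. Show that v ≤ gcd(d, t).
Because z = n and c | z, c | n. Since n | c, c = n. From n | q and q | n, n = q. c = n, so c = q. q = d, so c = d. Since v | c, v | d. Since v | t, v | gcd(d, t). gcd(d, t) > 0, so v ≤ gcd(d, t).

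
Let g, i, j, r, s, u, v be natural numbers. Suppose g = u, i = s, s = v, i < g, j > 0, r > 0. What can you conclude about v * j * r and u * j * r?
v * j * r < u * j * r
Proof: i = s and s = v, hence i = v. i < g, so v < g. Since g = u, v < u. Using j > 0, by multiplying by a positive, v * j < u * j. Since r > 0, by multiplying by a positive, v * j * r < u * j * r.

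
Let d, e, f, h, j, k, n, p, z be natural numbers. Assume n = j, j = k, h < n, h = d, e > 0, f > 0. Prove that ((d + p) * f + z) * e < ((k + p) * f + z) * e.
n = j and j = k, so n = k. h = d and h < n, hence d < n. Since n = k, d < k. Then d + p < k + p. Since f > 0, (d + p) * f < (k + p) * f. Then (d + p) * f + z < (k + p) * f + z. e > 0, so ((d + p) * f + z) * e < ((k + p) * f + z) * e.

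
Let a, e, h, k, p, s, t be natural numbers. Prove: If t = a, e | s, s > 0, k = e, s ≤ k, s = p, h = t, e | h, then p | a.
From e | s and s > 0, e ≤ s. k = e and s ≤ k, thus s ≤ e. Since e ≤ s, e = s. From s = p, e = p. h = t and e | h, hence e | t. e = p, so p | t. Since t = a, p | a.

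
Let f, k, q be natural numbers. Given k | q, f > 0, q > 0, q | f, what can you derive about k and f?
k ≤ f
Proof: From k | q and q > 0, k ≤ q. From q | f and f > 0, q ≤ f. k ≤ q, so k ≤ f.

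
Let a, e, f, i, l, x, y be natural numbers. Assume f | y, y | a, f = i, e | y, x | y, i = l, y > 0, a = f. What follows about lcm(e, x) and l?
lcm(e, x) ≤ l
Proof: f = i and i = l, therefore f = l. a = f and y | a, so y | f. f | y, so y = f. Since e | y and x | y, lcm(e, x) | y. Since y > 0, lcm(e, x) ≤ y. Since y = f, lcm(e, x) ≤ f. f = l, so lcm(e, x) ≤ l.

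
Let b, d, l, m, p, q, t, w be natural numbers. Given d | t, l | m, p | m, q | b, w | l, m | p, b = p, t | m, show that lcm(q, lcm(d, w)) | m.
Since p | m and m | p, p = m. b = p and q | b, hence q | p. p = m, so q | m. Because d | t and t | m, d | m. From w | l and l | m, w | m. d | m, so lcm(d, w) | m. q | m, so lcm(q, lcm(d, w)) | m.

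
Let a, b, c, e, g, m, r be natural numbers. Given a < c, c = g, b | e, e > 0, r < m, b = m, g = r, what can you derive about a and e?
a < e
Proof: c = g and a < c, so a < g. g = r, so a < r. Since r < m, a < m. b | e and e > 0, hence b ≤ e. From b = m, m ≤ e. Since a < m, a < e.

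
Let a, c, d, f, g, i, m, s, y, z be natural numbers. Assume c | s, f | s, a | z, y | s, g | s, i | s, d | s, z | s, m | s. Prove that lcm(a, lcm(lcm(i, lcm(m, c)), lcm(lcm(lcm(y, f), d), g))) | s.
Because a | z and z | s, a | s. Because m | s and c | s, lcm(m, c) | s. i | s, so lcm(i, lcm(m, c)) | s. y | s and f | s, thus lcm(y, f) | s. Since d | s, lcm(lcm(y, f), d) | s. Since g | s, lcm(lcm(lcm(y, f), d), g) | s. Since lcm(i, lcm(m, c)) | s, lcm(lcm(i, lcm(m, c)), lcm(lcm(lcm(y, f), d), g)) | s. Since a | s, lcm(a, lcm(lcm(i, lcm(m, c)), lcm(lcm(lcm(y, f), d), g))) | s.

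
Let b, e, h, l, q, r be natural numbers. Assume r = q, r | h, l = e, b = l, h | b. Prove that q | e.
Since b = l and h | b, h | l. Since l = e, h | e. Since r | h, r | e. Since r = q, q | e.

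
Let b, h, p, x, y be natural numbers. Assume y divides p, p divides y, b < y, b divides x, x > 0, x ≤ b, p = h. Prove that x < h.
Because b divides x and x > 0, b ≤ x. Since x ≤ b, b = x. y divides p and p divides y, thus y = p. From p = h, y = h. Since b < y, b < h. b = x, so x < h.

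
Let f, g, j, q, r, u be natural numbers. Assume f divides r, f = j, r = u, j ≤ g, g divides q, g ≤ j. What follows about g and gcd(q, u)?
g divides gcd(q, u)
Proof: j ≤ g and g ≤ j, so j = g. f = j and f divides r, thus j divides r. j = g, so g divides r. r = u, so g divides u. g divides q, so g divides gcd(q, u).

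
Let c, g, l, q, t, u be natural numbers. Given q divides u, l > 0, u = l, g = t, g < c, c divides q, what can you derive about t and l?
t < l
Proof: g = t and g < c, hence t < c. Since u = l and q divides u, q divides l. Because c divides q, c divides l. l > 0, so c ≤ l. Since t < c, t < l.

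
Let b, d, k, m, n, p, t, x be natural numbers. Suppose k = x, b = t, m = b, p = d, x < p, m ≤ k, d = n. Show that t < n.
Since m = b and m ≤ k, b ≤ k. Since k = x, b ≤ x. b = t, so t ≤ x. p = d and d = n, thus p = n. x < p, so x < n. t ≤ x, so t < n.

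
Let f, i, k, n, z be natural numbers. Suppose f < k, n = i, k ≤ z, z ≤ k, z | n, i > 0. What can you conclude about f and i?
f < i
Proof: Since k ≤ z and z ≤ k, k = z. f < k, so f < z. Because n = i and z | n, z | i. Since i > 0, z ≤ i. Since f < z, f < i.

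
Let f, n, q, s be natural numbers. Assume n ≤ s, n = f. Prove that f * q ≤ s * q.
n = f and n ≤ s, so f ≤ s. By multiplying by a non-negative, f * q ≤ s * q.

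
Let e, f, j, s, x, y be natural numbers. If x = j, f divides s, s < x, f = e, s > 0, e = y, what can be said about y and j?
y < j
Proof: From f = e and e = y, f = y. f divides s and s > 0, thus f ≤ s. Because x = j and s < x, s < j. f ≤ s, so f < j. Since f = y, y < j.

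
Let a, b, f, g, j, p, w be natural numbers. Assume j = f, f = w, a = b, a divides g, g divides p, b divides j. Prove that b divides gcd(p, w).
a divides g and g divides p, thus a divides p. a = b, so b divides p. Since j = f and b divides j, b divides f. f = w, so b divides w. Since b divides p, b divides gcd(p, w).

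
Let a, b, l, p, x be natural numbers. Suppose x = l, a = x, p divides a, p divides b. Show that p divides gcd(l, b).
Since a = x and x = l, a = l. Since p divides a, p divides l. From p divides b, p divides gcd(l, b).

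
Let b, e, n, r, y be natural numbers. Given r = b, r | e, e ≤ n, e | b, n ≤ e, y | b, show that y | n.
e ≤ n and n ≤ e, thus e = n. Since r = b and r | e, b | e. Since e | b, b = e. Since y | b, y | e. e = n, so y | n.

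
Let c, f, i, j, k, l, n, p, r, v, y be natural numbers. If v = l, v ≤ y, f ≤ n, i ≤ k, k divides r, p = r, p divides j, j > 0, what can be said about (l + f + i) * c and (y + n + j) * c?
(l + f + i) * c ≤ (y + n + j) * c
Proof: v = l and v ≤ y, so l ≤ y. f ≤ n, so l + f ≤ y + n. Since p = r and p divides j, r divides j. k divides r, so k divides j. Since j > 0, k ≤ j. i ≤ k, so i ≤ j. l + f ≤ y + n, so l + f + i ≤ y + n + j. By multiplying by a non-negative, (l + f + i) * c ≤ (y + n + j) * c.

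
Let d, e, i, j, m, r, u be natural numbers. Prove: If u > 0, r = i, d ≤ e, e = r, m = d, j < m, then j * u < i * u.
From m = d and j < m, j < d. e = r and d ≤ e, thus d ≤ r. j < d, so j < r. r = i, so j < i. Since u > 0, by multiplying by a positive, j * u < i * u.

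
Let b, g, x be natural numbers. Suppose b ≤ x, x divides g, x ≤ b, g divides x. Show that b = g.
b ≤ x and x ≤ b, thus b = x. x divides g and g divides x, therefore x = g. Since b = x, b = g.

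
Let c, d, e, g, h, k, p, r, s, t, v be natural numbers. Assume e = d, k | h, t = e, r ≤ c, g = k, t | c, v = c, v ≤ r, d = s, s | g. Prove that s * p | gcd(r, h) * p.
Since t = e and e = d, t = d. d = s, so t = s. v = c and v ≤ r, so c ≤ r. r ≤ c, so c = r. t | c, so t | r. Since t = s, s | r. Since g = k and s | g, s | k. k | h, so s | h. s | r, so s | gcd(r, h). Then s * p | gcd(r, h) * p.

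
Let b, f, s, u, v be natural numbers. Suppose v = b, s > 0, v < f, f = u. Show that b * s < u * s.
v = b and v < f, therefore b < f. Since f = u, b < u. s > 0, so b * s < u * s.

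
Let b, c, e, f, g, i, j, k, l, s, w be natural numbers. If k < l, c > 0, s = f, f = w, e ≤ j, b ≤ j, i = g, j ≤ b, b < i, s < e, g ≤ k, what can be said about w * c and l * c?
w * c < l * c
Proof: j ≤ b and b ≤ j, thus j = b. Since s = f and s < e, f < e. e ≤ j, so f < j. Since j = b, f < b. i = g and b < i, hence b < g. f < b, so f < g. g ≤ k and k < l, thus g < l. Since f < g, f < l. f = w, so w < l. c > 0, so w * c < l * c.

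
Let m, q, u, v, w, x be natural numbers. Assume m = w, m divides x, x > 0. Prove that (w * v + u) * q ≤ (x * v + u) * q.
m divides x and x > 0, so m ≤ x. Since m = w, w ≤ x. By multiplying by a non-negative, w * v ≤ x * v. Then w * v + u ≤ x * v + u. By multiplying by a non-negative, (w * v + u) * q ≤ (x * v + u) * q.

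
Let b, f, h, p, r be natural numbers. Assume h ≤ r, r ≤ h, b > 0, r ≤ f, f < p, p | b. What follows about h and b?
h < b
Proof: From r ≤ h and h ≤ r, r = h. p | b and b > 0, hence p ≤ b. Since f < p, f < b. r ≤ f, so r < b. Since r = h, h < b.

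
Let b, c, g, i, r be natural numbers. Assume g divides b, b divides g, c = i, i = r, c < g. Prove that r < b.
c = i and i = r, so c = r. g divides b and b divides g, thus g = b. c < g, so c < b. Since c = r, r < b.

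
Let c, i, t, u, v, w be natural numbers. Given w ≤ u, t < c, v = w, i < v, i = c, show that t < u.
i = c and i < v, thus c < v. Since v = w, c < w. Since w ≤ u, c < u. t < c, so t < u.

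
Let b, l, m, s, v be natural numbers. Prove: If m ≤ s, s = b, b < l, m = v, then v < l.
m = v and m ≤ s, so v ≤ s. s = b, so v ≤ b. Since b < l, v < l.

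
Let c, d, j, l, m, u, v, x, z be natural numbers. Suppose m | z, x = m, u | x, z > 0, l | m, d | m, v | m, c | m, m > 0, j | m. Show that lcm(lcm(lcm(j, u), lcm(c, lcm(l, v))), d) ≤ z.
Since x = m and u | x, u | m. j | m, so lcm(j, u) | m. l | m and v | m, therefore lcm(l, v) | m. c | m, so lcm(c, lcm(l, v)) | m. Since lcm(j, u) | m, lcm(lcm(j, u), lcm(c, lcm(l, v))) | m. d | m, so lcm(lcm(lcm(j, u), lcm(c, lcm(l, v))), d) | m. Since m > 0, lcm(lcm(lcm(j, u), lcm(c, lcm(l, v))), d) ≤ m. m | z and z > 0, therefore m ≤ z. Since lcm(lcm(lcm(j, u), lcm(c, lcm(l, v))), d) ≤ m, lcm(lcm(lcm(j, u), lcm(c, lcm(l, v))), d) ≤ z.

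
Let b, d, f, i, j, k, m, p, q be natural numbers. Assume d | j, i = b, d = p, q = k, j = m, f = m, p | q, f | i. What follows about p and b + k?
p | b + k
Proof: Because j = m and d | j, d | m. Since f = m and f | i, m | i. d | m, so d | i. d = p, so p | i. Since i = b, p | b. Because q = k and p | q, p | k. Since p | b, p | b + k.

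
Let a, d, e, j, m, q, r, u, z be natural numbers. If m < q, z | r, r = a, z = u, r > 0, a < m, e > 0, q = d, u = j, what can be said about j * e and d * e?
j * e < d * e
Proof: z = u and z | r, therefore u | r. r > 0, so u ≤ r. Since r = a, u ≤ a. a < m, so u < m. u = j, so j < m. From m < q, j < q. q = d, so j < d. Since e > 0, j * e < d * e.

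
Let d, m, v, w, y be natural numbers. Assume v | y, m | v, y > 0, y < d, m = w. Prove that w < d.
m | v and v | y, therefore m | y. Because m = w, w | y. y > 0, so w ≤ y. Since y < d, w < d.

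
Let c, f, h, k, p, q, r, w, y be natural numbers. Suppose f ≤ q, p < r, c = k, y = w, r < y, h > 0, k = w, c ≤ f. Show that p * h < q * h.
Since y = w and r < y, r < w. p < r, so p < w. c = k and k = w, so c = w. c ≤ f, so w ≤ f. f ≤ q, so w ≤ q. Since p < w, p < q. Since h > 0, by multiplying by a positive, p * h < q * h.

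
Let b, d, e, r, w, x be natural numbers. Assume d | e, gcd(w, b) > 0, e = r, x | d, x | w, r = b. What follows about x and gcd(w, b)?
x ≤ gcd(w, b)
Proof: e = r and r = b, so e = b. d | e, so d | b. From x | d, x | b. x | w, so x | gcd(w, b). gcd(w, b) > 0, so x ≤ gcd(w, b).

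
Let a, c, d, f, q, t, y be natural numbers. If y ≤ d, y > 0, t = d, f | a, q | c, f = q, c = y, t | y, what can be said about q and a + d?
q | a + d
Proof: From f = q and f | a, q | a. t = d and t | y, hence d | y. y > 0, so d ≤ y. Since y ≤ d, y = d. From c = y, c = d. Since q | c, q | d. Since q | a, q | a + d.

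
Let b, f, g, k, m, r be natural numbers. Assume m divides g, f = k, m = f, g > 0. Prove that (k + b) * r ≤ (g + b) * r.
m = f and f = k, so m = k. Since m divides g, k divides g. From g > 0, k ≤ g. Then k + b ≤ g + b. By multiplying by a non-negative, (k + b) * r ≤ (g + b) * r.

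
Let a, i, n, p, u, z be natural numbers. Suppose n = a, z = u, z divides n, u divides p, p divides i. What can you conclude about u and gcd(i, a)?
u divides gcd(i, a)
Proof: u divides p and p divides i, thus u divides i. z = u and z divides n, therefore u divides n. Since n = a, u divides a. u divides i, so u divides gcd(i, a).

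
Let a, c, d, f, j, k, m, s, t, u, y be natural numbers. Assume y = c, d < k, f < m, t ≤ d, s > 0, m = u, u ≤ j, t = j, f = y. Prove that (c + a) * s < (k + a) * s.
From f = y and y = c, f = c. m = u and f < m, therefore f < u. u ≤ j, so f < j. f = c, so c < j. t ≤ d and d < k, thus t < k. Since t = j, j < k. Since c < j, c < k. Then c + a < k + a. Since s > 0, (c + a) * s < (k + a) * s.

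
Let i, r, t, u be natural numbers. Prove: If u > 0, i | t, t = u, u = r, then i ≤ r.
From t = u and i | t, i | u. Since u > 0, i ≤ u. Since u = r, i ≤ r.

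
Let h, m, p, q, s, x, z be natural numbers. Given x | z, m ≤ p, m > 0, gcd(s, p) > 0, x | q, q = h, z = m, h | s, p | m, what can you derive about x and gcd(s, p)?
x ≤ gcd(s, p)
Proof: q = h and x | q, hence x | h. Because h | s, x | s. p | m and m > 0, thus p ≤ m. m ≤ p, so m = p. z = m and x | z, therefore x | m. Since m = p, x | p. Since x | s, x | gcd(s, p). Since gcd(s, p) > 0, x ≤ gcd(s, p).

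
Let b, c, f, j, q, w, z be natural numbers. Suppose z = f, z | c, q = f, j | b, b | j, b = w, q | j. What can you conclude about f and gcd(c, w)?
f | gcd(c, w)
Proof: z = f and z | c, hence f | c. j | b and b | j, thus j = b. Because b = w, j = w. From q | j, q | w. q = f, so f | w. Since f | c, f | gcd(c, w).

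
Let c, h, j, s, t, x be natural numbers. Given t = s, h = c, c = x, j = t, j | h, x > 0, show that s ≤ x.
h = c and c = x, so h = x. j = t and j | h, hence t | h. Since h = x, t | x. Since t = s, s | x. From x > 0, s ≤ x.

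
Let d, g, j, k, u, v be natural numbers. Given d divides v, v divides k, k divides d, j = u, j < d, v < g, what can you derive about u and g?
u < g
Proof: Because v divides k and k divides d, v divides d. Since d divides v, d = v. From j = u and j < d, u < d. d = v, so u < v. v < g, so u < g.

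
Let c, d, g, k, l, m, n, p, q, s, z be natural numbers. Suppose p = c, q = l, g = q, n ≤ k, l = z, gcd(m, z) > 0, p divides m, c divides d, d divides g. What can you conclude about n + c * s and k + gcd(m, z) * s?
n + c * s ≤ k + gcd(m, z) * s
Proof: p = c and p divides m, thus c divides m. From q = l and l = z, q = z. g = q and d divides g, therefore d divides q. Since q = z, d divides z. c divides d, so c divides z. c divides m, so c divides gcd(m, z). gcd(m, z) > 0, so c ≤ gcd(m, z). By multiplying by a non-negative, c * s ≤ gcd(m, z) * s. n ≤ k, so n + c * s ≤ k + gcd(m, z) * s.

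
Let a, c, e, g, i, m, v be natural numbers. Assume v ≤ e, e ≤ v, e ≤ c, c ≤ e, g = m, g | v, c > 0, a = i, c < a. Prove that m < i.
v ≤ e and e ≤ v, so v = e. e ≤ c and c ≤ e, thus e = c. Since v = e, v = c. Because g = m and g | v, m | v. Since v = c, m | c. c > 0, so m ≤ c. a = i and c < a, so c < i. Since m ≤ c, m < i.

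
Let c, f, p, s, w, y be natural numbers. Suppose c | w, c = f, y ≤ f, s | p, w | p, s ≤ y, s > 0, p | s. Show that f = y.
Because p | s and s | p, p = s. From c = f and c | w, f | w. Since w | p, f | p. Since p = s, f | s. Since s > 0, f ≤ s. Since s ≤ y, f ≤ y. y ≤ f, so f = y.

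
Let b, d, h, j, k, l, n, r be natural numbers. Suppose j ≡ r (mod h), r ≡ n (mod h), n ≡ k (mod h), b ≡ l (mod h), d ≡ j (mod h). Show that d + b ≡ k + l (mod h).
Because d ≡ j (mod h) and j ≡ r (mod h), d ≡ r (mod h). r ≡ n (mod h), so d ≡ n (mod h). n ≡ k (mod h), so d ≡ k (mod h). b ≡ l (mod h), so d + b ≡ k + l (mod h).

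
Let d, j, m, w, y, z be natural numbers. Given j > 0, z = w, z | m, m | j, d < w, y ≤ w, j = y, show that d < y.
From z | m and m | j, z | j. j > 0, so z ≤ j. Since j = y, z ≤ y. From z = w, w ≤ y. Since y ≤ w, w = y. Since d < w, d < y.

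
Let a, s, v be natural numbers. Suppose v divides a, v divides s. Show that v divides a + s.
Because v divides a and v divides s, by divisibility of sums, v divides a + s.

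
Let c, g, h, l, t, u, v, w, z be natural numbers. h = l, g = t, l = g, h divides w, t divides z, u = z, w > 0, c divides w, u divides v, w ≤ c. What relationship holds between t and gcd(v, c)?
t divides gcd(v, c)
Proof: From u = z and u divides v, z divides v. Since t divides z, t divides v. c divides w and w > 0, therefore c ≤ w. Since w ≤ c, w = c. h = l and h divides w, thus l divides w. Since l = g, g divides w. Since w = c, g divides c. Since g = t, t divides c. Because t divides v, t divides gcd(v, c).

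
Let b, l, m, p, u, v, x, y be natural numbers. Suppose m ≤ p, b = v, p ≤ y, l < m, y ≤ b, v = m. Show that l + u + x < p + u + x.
b = v and v = m, thus b = m. Since p ≤ y and y ≤ b, p ≤ b. Since b = m, p ≤ m. Since m ≤ p, m = p. l < m, so l < p. Then l + u < p + u. Then l + u + x < p + u + x.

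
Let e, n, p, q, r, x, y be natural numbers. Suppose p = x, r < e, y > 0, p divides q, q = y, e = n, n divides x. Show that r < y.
e = n and r < e, so r < n. p = x and p divides q, thus x divides q. q = y, so x divides y. n divides x, so n divides y. y > 0, so n ≤ y. Since r < n, r < y.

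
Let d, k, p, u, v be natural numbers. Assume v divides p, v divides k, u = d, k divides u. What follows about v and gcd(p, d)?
v divides gcd(p, d)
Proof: u = d and k divides u, so k divides d. Since v divides k, v divides d. v divides p, so v divides gcd(p, d).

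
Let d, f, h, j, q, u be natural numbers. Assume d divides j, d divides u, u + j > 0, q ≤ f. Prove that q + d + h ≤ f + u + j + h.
d divides u and d divides j, thus d divides u + j. u + j > 0, so d ≤ u + j. Since q ≤ f, q + d ≤ f + u + j. Then q + d + h ≤ f + u + j + h.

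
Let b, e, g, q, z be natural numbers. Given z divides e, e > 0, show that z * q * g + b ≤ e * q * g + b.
z divides e and e > 0, hence z ≤ e. By multiplying by a non-negative, z * q ≤ e * q. By multiplying by a non-negative, z * q * g ≤ e * q * g. Then z * q * g + b ≤ e * q * g + b.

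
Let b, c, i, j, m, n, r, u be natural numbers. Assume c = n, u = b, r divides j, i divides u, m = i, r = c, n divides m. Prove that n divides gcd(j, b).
r = c and r divides j, therefore c divides j. Since c = n, n divides j. m = i and n divides m, thus n divides i. From u = b and i divides u, i divides b. From n divides i, n divides b. n divides j, so n divides gcd(j, b).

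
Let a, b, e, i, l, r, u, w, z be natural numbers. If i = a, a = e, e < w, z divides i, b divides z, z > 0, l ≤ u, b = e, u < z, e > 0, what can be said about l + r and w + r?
l + r < w + r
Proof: Since l ≤ u and u < z, l < z. b = e and b divides z, therefore e divides z. z > 0, so e ≤ z. i = a and a = e, so i = e. z divides i, so z divides e. Since e > 0, z ≤ e. e ≤ z, so e = z. Because e < w, z < w. l < z, so l < w. Then l + r < w + r.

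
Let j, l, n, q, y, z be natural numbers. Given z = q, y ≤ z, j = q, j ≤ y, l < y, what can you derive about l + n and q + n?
l + n < q + n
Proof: z = q and y ≤ z, hence y ≤ q. Since j = q and j ≤ y, q ≤ y. y ≤ q, so y = q. l < y, so l < q. Then l + n < q + n.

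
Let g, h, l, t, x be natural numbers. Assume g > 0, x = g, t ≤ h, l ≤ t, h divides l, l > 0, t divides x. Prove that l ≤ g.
h divides l and l > 0, hence h ≤ l. Since t ≤ h, t ≤ l. l ≤ t, so t = l. x = g and t divides x, thus t divides g. t = l, so l divides g. g > 0, so l ≤ g.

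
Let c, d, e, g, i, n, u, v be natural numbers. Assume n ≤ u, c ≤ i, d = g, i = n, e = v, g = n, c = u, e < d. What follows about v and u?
v < u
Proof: Since i = n and c ≤ i, c ≤ n. Because c = u, u ≤ n. Since n ≤ u, n = u. g = n, so g = u. d = g and e < d, hence e < g. e = v, so v < g. Since g = u, v < u.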